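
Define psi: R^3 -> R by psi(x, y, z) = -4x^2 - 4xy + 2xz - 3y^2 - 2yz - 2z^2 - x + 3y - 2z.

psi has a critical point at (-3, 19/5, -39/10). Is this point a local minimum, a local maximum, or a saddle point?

local maximum

The Hessian is constant: H = [[-8, -4, 2], [-4, -6, -2], [2, -2, -4]].
Leading principal minors: Δ₁ = -8, Δ₂ = 32, Δ₃ = -40.
The minors alternate sign starting negative (−, +, −), so H is negative definite: a local maximum.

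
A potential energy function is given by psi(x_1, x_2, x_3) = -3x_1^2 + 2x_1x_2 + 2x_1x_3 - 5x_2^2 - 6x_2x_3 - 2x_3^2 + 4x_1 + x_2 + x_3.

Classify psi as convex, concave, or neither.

psi is quadratic, so its Hessian is the constant matrix H = [[-6, 2, 2], [2, -10, -6], [2, -6, -4]].
Leading principal minors: -6, 56, -16.
Signs alternate −, +, − ⇒ H ≺ 0 ⇒ concave.

concave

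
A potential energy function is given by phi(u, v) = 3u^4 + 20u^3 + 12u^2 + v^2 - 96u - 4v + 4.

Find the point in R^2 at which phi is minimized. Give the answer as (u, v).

phi(u,v) separates as P(u) + Q(v) + 4, so its minimum is min P + min Q + 4.
P'(u) = 12(u - 1)(u + 2)(u + 4) vanishes at u ∈ {-4, -2, 1}; Q'(v) = 2v - 4 vanishes at v ∈ {2}.
Local minima of P (where P''>0): P(-4)=64, P(1)=-61. Local minima of Q: Q(2)=-4.
So the global minimum of phi is P(1) + Q(2) + 4 = -61 − 4 + 4 = -61, attained at (1, 2).

(1, 2)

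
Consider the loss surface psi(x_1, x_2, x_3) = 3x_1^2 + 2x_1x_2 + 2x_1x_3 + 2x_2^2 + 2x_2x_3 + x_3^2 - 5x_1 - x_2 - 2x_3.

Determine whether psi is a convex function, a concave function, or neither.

convex

psi is quadratic, so its Hessian is the constant matrix H = [[6, 2, 2], [2, 4, 2], [2, 2, 2]].
Leading principal minors: 6, 20, 16.
All positive ⇒ H ≻ 0 ⇒ convex.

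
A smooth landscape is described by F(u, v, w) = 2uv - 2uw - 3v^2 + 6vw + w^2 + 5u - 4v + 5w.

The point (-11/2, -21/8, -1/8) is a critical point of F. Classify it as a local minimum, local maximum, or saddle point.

The Hessian is constant: H = [[0, 2, -2], [2, -6, 6], [-2, 6, 2]].
Leading principal minors: Δ₁ = 0, Δ₂ = -4, Δ₃ = -32.
The minors fit neither the all-positive nor the alternating-sign pattern, so H is indefinite: a saddle point.

saddle point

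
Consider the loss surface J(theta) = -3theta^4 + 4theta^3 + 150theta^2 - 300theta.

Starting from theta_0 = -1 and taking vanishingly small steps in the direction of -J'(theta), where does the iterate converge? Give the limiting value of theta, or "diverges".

J'(theta) = -12(theta - 5)(theta - 1)(theta + 5), so J'(-1) = -576.
Gradient descent moves in the -J' direction, i.e. theta is increasing.
The nearest critical point in that direction is theta = 1, where J'' = 288 > 0 (a local minimum). The iterate converges there.

1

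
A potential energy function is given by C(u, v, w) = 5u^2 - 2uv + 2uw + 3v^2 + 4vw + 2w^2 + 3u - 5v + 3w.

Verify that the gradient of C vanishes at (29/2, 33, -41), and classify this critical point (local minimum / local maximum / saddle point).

∇C = (10u - 2v + 2w + 3, -2u + 6v + 4w - 5, 2u + 4v + 4w + 3); substituting (29/2, 33, -41) gives ∇C = (0, 0, 0), so (29/2, 33, -41) is indeed a critical point.
The Hessian is constant: H = [[10, -2, 2], [-2, 6, 4], [2, 4, 4]].
Leading principal minors: Δ₁ = 10, Δ₂ = 56, Δ₃ = 8.
All leading minors are positive, so H is positive definite: a local minimum.

local minimum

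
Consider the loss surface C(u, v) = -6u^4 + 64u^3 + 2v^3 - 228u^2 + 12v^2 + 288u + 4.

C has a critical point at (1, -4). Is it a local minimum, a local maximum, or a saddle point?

The mixed partial ∂²C/∂u∂v is 0, so the Hessian at any point is diag(C_uu, C_vv) = diag(24(-3u^2 + 16u - 19), 12(v + 2)).
At (1, -4): H = diag(-144, -24).
Both eigenvalues are negative, so H is negative definite: a local maximum.

local maximum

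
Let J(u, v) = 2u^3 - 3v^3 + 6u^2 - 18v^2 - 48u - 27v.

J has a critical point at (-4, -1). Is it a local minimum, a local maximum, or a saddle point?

The mixed partial ∂²J/∂u∂v is 0, so the Hessian at any point is diag(J_uu, J_vv) = diag(12(u + 1), -18(v + 2)).
At (-4, -1): H = diag(-36, -18).
Both eigenvalues are negative, so H is negative definite: a local maximum.

local maximum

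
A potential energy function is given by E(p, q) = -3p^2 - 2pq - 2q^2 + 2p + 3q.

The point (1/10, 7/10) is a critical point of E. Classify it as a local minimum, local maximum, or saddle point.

The Hessian of E is constant: H = [[-6, -2], [-2, -4]].
det(H) = (-6)·(-4) − (-2)² = 20.
det(H) > 0 and tr(H) = -10 < 0, so H is negative definite and the point is a local maximum.

local maximum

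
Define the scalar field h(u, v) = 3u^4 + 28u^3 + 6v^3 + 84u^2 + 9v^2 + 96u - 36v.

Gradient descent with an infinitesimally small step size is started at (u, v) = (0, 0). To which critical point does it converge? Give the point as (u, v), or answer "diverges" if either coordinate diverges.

(-1, 1)

h is separable, so gradient descent decouples: u follows -∂h/∂u, v follows -∂h/∂v.
∂h/∂u = 12(u + 1)(u + 2)(u + 4); at u=0 this is 96, so u decreases.
∂h/∂v = 18(v - 1)(v + 2); at v=0 this is -36, so v increases.
u converges to its nearest critical value -1 (a local min of the u-part); v converges to 1. The iterate converges to (-1, 1).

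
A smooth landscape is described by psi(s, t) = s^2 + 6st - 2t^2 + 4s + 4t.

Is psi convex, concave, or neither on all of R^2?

neither

psi is quadratic, so its Hessian is the constant matrix H = [[2, 6], [6, -4]].
det(H) = -44, tr(H) = -2.
det(H) < 0, so H is indefinite: neither convex nor concave.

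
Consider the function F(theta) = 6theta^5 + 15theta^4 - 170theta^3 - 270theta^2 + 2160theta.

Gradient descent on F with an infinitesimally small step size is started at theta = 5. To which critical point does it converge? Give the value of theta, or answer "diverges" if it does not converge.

F'(theta) = 30(theta - 3)(theta - 2)(theta + 3)(theta + 4), so F'(5) = 12960.
Gradient descent moves in the -F' direction, i.e. theta is decreasing.
The nearest critical point in that direction is theta = 3, where F'' = 1260 > 0 (a local minimum). The iterate converges there.

3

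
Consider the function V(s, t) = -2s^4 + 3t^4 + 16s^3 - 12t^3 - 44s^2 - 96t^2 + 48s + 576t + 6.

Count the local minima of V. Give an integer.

V separates as a function of s plus a function of t, so ∇V=0 decouples.
∂V/∂s = -8(s - 3)(s - 2)(s - 1) = 0 at s ∈ {1, 2, 3}; ∂V/∂t = 12(t - 4)(t - 3)(t + 4) = 0 at t ∈ {-4, 3, 4}.
The Hessian is diagonal: diag(V_ss, V_tt). Second derivatives: V_ss(1)=-16, V_ss(2)=8, V_ss(3)=-16; V_tt(-4)=672, V_tt(3)=-84, V_tt(4)=96.
Local minima occur where both diagonal entries positive: (2, -4), (2, 4). Count: 2.

2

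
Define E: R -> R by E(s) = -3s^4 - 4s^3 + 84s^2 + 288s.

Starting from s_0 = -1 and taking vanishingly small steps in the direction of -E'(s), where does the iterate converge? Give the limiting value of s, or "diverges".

E'(s) = -12(s - 4)(s + 2)(s + 3), so E'(-1) = 120.
Gradient descent moves in the -E' direction, i.e. s is decreasing.
The nearest critical point in that direction is s = -2, where E'' = 72 > 0 (a local minimum). The iterate converges there.

-2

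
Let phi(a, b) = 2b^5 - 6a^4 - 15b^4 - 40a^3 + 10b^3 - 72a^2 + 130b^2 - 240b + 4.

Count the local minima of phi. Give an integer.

phi separates as a function of a plus a function of b, so ∇phi=0 decouples.
∂phi/∂a = -24a(a + 2)(a + 3) = 0 at a ∈ {-3, -2, 0}; ∂phi/∂b = 10(b - 4)(b - 3)(b - 1)(b + 2) = 0 at b ∈ {-2, 1, 3, 4}.
The Hessian is diagonal: diag(phi_aa, phi_bb). Second derivatives: phi_aa(-3)=-72, phi_aa(-2)=48, phi_aa(0)=-144; phi_bb(-2)=-900, phi_bb(1)=180, phi_bb(3)=-100, phi_bb(4)=180.
Local minima occur where both diagonal entries positive: (-2, 1), (-2, 4). Count: 2.

2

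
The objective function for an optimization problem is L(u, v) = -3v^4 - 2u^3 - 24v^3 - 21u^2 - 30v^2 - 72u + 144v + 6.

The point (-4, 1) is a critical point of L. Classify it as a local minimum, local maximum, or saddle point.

The mixed partial ∂²L/∂u∂v is 0, so the Hessian at any point is diag(L_uu, L_vv) = diag(-6(2u + 7), -12(3v^2 + 12v + 5)).
At (-4, 1): H = diag(6, -240).
The eigenvalues have opposite signs, so H is indefinite: a saddle point.

saddle point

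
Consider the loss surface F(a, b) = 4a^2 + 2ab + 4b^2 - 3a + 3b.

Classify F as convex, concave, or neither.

convex

F is quadratic, so its Hessian is the constant matrix H = [[8, 2], [2, 8]].
det(H) = 60, tr(H) = 16.
det(H) > 0 and tr(H) > 0, so H is positive definite everywhere: convex.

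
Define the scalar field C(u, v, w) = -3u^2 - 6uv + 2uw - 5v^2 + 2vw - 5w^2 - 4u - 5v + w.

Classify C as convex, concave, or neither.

concave

C is quadratic, so its Hessian is the constant matrix H = [[-6, -6, 2], [-6, -10, 2], [2, 2, -10]].
Leading principal minors: -6, 24, -224.
Signs alternate −, +, − ⇒ H ≺ 0 ⇒ concave.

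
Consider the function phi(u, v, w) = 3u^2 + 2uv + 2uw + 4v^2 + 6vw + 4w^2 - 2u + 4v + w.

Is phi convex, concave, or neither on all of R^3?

phi is quadratic, so its Hessian is the constant matrix H = [[6, 2, 2], [2, 8, 6], [2, 6, 8]].
Leading principal minors: 6, 44, 152.
All positive ⇒ H ≻ 0 ⇒ convex.

convex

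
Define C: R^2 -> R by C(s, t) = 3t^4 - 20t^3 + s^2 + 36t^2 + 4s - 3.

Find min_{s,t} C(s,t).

-7

C(s,t) separates as P(s) + Q(t) − 3, so its minimum is min P + min Q − 3.
P'(s) = 2s + 4 vanishes at s ∈ {-2}; Q'(t) = 12t(t - 3)(t - 2) vanishes at t ∈ {0, 2, 3}.
Local minima of P (where P''>0): P(-2)=-4. Local minima of Q: Q(0)=0, Q(3)=27.
So the global minimum of C is P(-2) + Q(0) − 3 = -4 + 0 − 3 = -7, attained at (-2, 0).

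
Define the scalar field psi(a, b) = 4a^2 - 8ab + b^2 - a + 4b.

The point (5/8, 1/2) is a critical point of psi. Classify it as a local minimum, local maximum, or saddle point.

The Hessian of psi is constant: H = [[8, -8], [-8, 2]].
det(H) = 8·2 − (-8)² = -48.
Since det(H) < 0, H is indefinite and the critical point is a saddle point.

saddle point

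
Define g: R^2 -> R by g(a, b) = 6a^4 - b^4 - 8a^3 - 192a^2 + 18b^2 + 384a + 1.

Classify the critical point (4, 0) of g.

The mixed partial ∂²g/∂a∂b is 0, so the Hessian at any point is diag(g_aa, g_bb) = diag(24(3a^2 - 2a - 16), 12(-b^2 + 3)).
At (4, 0): H = diag(576, 36).
Both eigenvalues are positive, so H is positive definite: a local minimum.

local minimum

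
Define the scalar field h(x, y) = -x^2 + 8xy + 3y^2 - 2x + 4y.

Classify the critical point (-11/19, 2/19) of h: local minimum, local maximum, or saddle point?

saddle point

The Hessian of h is constant: H = [[-2, 8], [8, 6]].
det(H) = (-2)·6 − 8² = -76.
Since det(H) < 0, H is indefinite and the critical point is a saddle point.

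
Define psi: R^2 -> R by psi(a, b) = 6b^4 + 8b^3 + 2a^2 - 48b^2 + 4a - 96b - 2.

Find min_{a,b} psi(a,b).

-228

psi(a,b) separates as P(a) + Q(b) − 2, so its minimum is min P + min Q − 2.
P'(a) = 4a + 4 vanishes at a ∈ {-1}; Q'(b) = 24(b - 2)(b + 1)(b + 2) vanishes at b ∈ {-2, -1, 2}.
Local minima of P (where P''>0): P(-1)=-2. Local minima of Q: Q(-2)=32, Q(2)=-224.
So the global minimum of psi is P(-1) + Q(2) − 2 = -2 − 224 − 2 = -228, attained at (-1, 2).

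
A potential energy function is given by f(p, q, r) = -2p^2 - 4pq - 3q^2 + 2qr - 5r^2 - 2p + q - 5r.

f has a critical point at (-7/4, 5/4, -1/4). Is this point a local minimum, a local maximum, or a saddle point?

The Hessian is constant: H = [[-4, -4, 0], [-4, -6, 2], [0, 2, -10]].
Leading principal minors: Δ₁ = -4, Δ₂ = 8, Δ₃ = -64.
The minors alternate sign starting negative (−, +, −), so H is negative definite: a local maximum.

local maximum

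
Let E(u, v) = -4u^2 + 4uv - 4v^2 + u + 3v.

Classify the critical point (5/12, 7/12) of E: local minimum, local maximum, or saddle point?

The Hessian of E is constant: H = [[-8, 4], [4, -8]].
det(H) = (-8)·(-8) − 4² = 48.
det(H) > 0 and tr(H) = -16 < 0, so H is negative definite and the point is a local maximum.

local maximum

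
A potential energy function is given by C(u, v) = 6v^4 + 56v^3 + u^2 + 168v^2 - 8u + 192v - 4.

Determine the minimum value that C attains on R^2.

-148

C(u,v) separates as P(u) + Q(v) − 4, so its minimum is min P + min Q − 4.
P'(u) = 2u - 8 vanishes at u ∈ {4}; Q'(v) = 24(v + 1)(v + 2)(v + 4) vanishes at v ∈ {-4, -2, -1}.
Local minima of P (where P''>0): P(4)=-16. Local minima of Q: Q(-4)=-128, Q(-1)=-74.
So the global minimum of C is P(4) + Q(-4) − 4 = -16 − 128 − 4 = -148, attained at (4, -4).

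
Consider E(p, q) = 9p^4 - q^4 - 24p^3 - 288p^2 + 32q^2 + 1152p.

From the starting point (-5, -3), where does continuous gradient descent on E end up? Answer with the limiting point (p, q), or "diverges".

E is separable, so gradient descent decouples: p follows -∂E/∂p, q follows -∂E/∂q.
∂E/∂p = 36(p - 4)(p - 2)(p + 4); at p=-5 this is -2268, so p increases.
∂E/∂q = -4q(q - 4)(q + 4); at q=-3 this is -84, so q increases.
p converges to its nearest critical value -4 (a local min of the p-part); q converges to 0. The iterate converges to (-4, 0).

(-4, 0)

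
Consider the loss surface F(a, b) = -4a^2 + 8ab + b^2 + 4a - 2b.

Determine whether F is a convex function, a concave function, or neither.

F is quadratic, so its Hessian is the constant matrix H = [[-8, 8], [8, 2]].
det(H) = -80, tr(H) = -6.
det(H) < 0, so H is indefinite: neither convex nor concave.

neither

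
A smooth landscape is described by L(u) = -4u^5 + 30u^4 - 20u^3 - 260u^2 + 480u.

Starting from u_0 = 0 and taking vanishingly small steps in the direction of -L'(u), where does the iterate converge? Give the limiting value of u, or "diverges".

L'(u) = -20(u - 4)(u - 3)(u - 1)(u + 2), so L'(0) = 480.
Gradient descent moves in the -L' direction, i.e. u is decreasing.
The nearest critical point in that direction is u = -2, where L'' = 1800 > 0 (a local minimum). The iterate converges there.

-2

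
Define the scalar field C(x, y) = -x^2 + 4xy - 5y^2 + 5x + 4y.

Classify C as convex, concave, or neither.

concave

C is quadratic, so its Hessian is the constant matrix H = [[-2, 4], [4, -10]].
det(H) = 4, tr(H) = -12.
det(H) > 0 and tr(H) < 0, so H is negative definite everywhere: concave.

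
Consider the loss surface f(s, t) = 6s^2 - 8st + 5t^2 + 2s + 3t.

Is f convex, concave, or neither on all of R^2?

convex

f is quadratic, so its Hessian is the constant matrix H = [[12, -8], [-8, 10]].
det(H) = 56, tr(H) = 22.
det(H) > 0 and tr(H) > 0, so H is positive definite everywhere: convex.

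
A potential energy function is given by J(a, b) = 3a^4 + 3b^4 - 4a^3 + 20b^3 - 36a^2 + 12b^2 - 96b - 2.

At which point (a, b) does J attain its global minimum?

J(a,b) separates as P(a) + Q(b) − 2, so its minimum is min P + min Q − 2.
P'(a) = 12a(a - 3)(a + 2) vanishes at a ∈ {-2, 0, 3}; Q'(b) = 12(b - 1)(b + 2)(b + 4) vanishes at b ∈ {-4, -2, 1}.
Local minima of P (where P''>0): P(-2)=-64, P(3)=-189. Local minima of Q: Q(-4)=64, Q(1)=-61.
So the global minimum of J is P(3) + Q(1) − 2 = -189 − 61 − 2 = -252, attained at (3, 1).

(3, 1)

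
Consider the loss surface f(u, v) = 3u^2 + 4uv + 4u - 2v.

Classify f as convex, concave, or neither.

f is quadratic, so its Hessian is the constant matrix H = [[6, 4], [4, 0]].
det(H) = -16, tr(H) = 6.
det(H) < 0, so H is indefinite: neither convex nor concave.

neither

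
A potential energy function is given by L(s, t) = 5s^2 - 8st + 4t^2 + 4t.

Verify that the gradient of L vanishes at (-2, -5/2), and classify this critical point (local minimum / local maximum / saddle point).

∇L = (10s - 8t, -8s + 8t + 4); substituting (-2, -5/2) gives ∇L = (0, 0), so (-2, -5/2) is indeed a critical point.
The Hessian of L is constant: H = [[10, -8], [-8, 8]].
det(H) = 10·8 − (-8)² = 16.
det(H) > 0 and tr(H) = 18 > 0, so H is positive definite and the point is a local minimum.

local minimum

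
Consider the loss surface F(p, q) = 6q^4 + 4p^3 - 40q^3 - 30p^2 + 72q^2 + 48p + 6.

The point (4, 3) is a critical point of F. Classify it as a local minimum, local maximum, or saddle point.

The mixed partial ∂²F/∂p∂q is 0, so the Hessian at any point is diag(F_pp, F_qq) = diag(12(2p - 5), 24(3q^2 - 10q + 6)).
At (4, 3): H = diag(36, 72).
Both eigenvalues are positive, so H is positive definite: a local minimum.

local minimum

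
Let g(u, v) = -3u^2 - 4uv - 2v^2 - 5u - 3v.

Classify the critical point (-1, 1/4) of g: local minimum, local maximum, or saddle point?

The Hessian of g is constant: H = [[-6, -4], [-4, -4]].
det(H) = (-6)·(-4) − (-4)² = 8.
det(H) > 0 and tr(H) = -10 < 0, so H is negative definite and the point is a local maximum.

local maximum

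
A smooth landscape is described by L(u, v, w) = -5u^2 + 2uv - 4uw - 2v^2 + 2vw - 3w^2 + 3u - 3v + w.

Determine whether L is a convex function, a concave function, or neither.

L is quadratic, so its Hessian is the constant matrix H = [[-10, 2, -4], [2, -4, 2], [-4, 2, -6]].
Leading principal minors: -10, 36, -144.
Signs alternate −, +, − ⇒ H ≺ 0 ⇒ concave.

concave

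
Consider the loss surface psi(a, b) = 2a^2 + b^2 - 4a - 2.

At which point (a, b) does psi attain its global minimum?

psi(a,b) separates as P(a) + Q(b) − 2, so its minimum is min P + min Q − 2.
P'(a) = 4a - 4 vanishes at a ∈ {1}; Q'(b) = 2b vanishes at b ∈ {0}.
Local minima of P (where P''>0): P(1)=-2. Local minima of Q: Q(0)=0.
So the global minimum of psi is P(1) + Q(0) − 2 = -2 + 0 − 2 = -4, attained at (1, 0).

(1, 0)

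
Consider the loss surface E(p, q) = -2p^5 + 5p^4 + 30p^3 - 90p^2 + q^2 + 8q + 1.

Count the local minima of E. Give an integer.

E separates as a function of p plus a function of q, so ∇E=0 decouples.
∂E/∂p = -10p(p - 3)(p - 2)(p + 3) = 0 at p ∈ {-3, 0, 2, 3}; ∂E/∂q = 2(q + 4) = 0 at q ∈ {-4}.
The Hessian is diagonal: diag(E_pp, E_qq). Second derivatives: E_pp(-3)=900, E_pp(0)=-180, E_pp(2)=100, E_pp(3)=-180; E_qq(-4)=2.
Local minima occur where both diagonal entries positive: (-3, -4), (2, -4). Count: 2.

2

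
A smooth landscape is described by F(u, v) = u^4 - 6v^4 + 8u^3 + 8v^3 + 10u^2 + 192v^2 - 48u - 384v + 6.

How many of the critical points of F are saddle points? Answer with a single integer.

5

F separates as a function of u plus a function of v, so ∇F=0 decouples.
∂F/∂u = 4(u - 1)(u + 3)(u + 4) = 0 at u ∈ {-4, -3, 1}; ∂F/∂v = -24(v - 4)(v - 1)(v + 4) = 0 at v ∈ {-4, 1, 4}.
The Hessian is diagonal: diag(F_uu, F_vv). Second derivatives: F_uu(-4)=20, F_uu(-3)=-16, F_uu(1)=80; F_vv(-4)=-960, F_vv(1)=360, F_vv(4)=-576.
Saddle points occur where the two diagonal entries have opposite signs: (-4, -4), (-4, 4), (-3, 1), (1, -4), (1, 4). Count: 5.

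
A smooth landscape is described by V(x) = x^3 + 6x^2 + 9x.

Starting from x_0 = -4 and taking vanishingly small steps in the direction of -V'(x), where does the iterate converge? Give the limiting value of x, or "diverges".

V'(x) = 3(x + 1)(x + 3), so V'(-4) = 9.
Gradient descent moves in the -V' direction, i.e. x is decreasing.
There is no critical point below x=-4, and V' keeps the same sign, so the iterate runs off to −∞.

diverges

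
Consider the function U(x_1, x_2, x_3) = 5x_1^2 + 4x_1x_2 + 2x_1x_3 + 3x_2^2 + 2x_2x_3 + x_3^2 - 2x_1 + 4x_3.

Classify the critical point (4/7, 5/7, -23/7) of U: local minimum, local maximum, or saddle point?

The Hessian is constant: H = [[10, 4, 2], [4, 6, 2], [2, 2, 2]].
Leading principal minors: Δ₁ = 10, Δ₂ = 44, Δ₃ = 56.
All leading minors are positive, so H is positive definite: a local minimum.

local minimum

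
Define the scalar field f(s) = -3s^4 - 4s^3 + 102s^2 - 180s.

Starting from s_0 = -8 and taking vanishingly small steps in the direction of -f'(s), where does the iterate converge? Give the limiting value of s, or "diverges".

diverges

f'(s) = -12(s - 3)(s - 1)(s + 5), so f'(-8) = 3564.
Gradient descent moves in the -f' direction, i.e. s is decreasing.
There is no critical point below s=-8, and f' keeps the same sign, so the iterate runs off to −∞.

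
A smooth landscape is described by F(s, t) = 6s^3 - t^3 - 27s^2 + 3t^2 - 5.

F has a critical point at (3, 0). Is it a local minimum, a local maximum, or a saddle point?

The mixed partial ∂²F/∂s∂t is 0, so the Hessian at any point is diag(F_ss, F_tt) = diag(18(2s - 3), 6(-t + 1)).
At (3, 0): H = diag(54, 6).
Both eigenvalues are positive, so H is positive definite: a local minimum.

local minimum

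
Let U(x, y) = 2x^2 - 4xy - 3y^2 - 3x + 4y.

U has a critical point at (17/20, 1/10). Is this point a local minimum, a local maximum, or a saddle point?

The Hessian of U is constant: H = [[4, -4], [-4, -6]].
det(H) = 4·(-6) − (-4)² = -40.
Since det(H) < 0, H is indefinite and the critical point is a saddle point.

saddle point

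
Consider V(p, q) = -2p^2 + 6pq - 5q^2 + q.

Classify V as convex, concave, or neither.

concave

V is quadratic, so its Hessian is the constant matrix H = [[-4, 6], [6, -10]].
det(H) = 4, tr(H) = -14.
det(H) > 0 and tr(H) < 0, so H is negative definite everywhere: concave.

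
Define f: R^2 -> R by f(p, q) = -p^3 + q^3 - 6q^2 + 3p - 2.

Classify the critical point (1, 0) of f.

local maximum

The mixed partial ∂²f/∂p∂q is 0, so the Hessian at any point is diag(f_pp, f_qq) = diag(-6p, 6(q - 2)).
At (1, 0): H = diag(-6, -12).
Both eigenvalues are negative, so H is negative definite: a local maximum.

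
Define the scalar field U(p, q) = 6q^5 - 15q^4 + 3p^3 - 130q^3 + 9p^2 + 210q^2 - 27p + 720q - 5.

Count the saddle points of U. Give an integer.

U separates as a function of p plus a function of q, so ∇U=0 decouples.
∂U/∂p = 9(p - 1)(p + 3) = 0 at p ∈ {-3, 1}; ∂U/∂q = 30(q - 4)(q - 2)(q + 1)(q + 3) = 0 at q ∈ {-3, -1, 2, 4}.
The Hessian is diagonal: diag(U_pp, U_qq). Second derivatives: U_pp(-3)=-36, U_pp(1)=36; U_qq(-3)=-2100, U_qq(-1)=900, U_qq(2)=-900, U_qq(4)=2100.
Saddle points occur where the two diagonal entries have opposite signs: (-3, -1), (-3, 4), (1, -3), (1, 2). Count: 4.

4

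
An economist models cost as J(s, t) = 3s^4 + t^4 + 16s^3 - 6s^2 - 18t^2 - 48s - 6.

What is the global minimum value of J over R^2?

J(s,t) separates as P(s) + Q(t) − 6, so its minimum is min P + min Q − 6.
P'(s) = 12(s - 1)(s + 1)(s + 4) vanishes at s ∈ {-4, -1, 1}; Q'(t) = 4t(t - 3)(t + 3) vanishes at t ∈ {-3, 0, 3}.
Local minima of P (where P''>0): P(-4)=-160, P(1)=-35. Local minima of Q: Q(-3)=-81, Q(3)=-81.
So the global minimum of J is P(-4) + Q(-3) − 6 = -160 − 81 − 6 = -247, attained at (-4, -3).

-247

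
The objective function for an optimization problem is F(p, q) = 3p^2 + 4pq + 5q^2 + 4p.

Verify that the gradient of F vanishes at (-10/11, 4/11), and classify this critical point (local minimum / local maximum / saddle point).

∇F = (6p + 4q + 4, 4p + 10q); substituting (-10/11, 4/11) gives ∇F = (0, 0), so (-10/11, 4/11) is indeed a critical point.
The Hessian of F is constant: H = [[6, 4], [4, 10]].
det(H) = 6·10 − 4² = 44.
det(H) > 0 and tr(H) = 16 > 0, so H is positive definite and the point is a local minimum.

local minimum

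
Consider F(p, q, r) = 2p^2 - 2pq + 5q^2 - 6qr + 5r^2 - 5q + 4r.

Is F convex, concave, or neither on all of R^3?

convex

F is quadratic, so its Hessian is the constant matrix H = [[4, -2, 0], [-2, 10, -6], [0, -6, 10]].
Leading principal minors: 4, 36, 216.
All positive ⇒ H ≻ 0 ⇒ convex.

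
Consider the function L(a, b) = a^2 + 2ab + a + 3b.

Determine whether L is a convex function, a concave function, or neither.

neither

L is quadratic, so its Hessian is the constant matrix H = [[2, 2], [2, 0]].
det(H) = -4, tr(H) = 2.
det(H) < 0, so H is indefinite: neither convex nor concave.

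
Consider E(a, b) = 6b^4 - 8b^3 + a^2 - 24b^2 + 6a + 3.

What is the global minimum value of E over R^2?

E(a,b) separates as P(a) + Q(b) + 3, so its minimum is min P + min Q + 3.
P'(a) = 2a + 6 vanishes at a ∈ {-3}; Q'(b) = 24b(b - 2)(b + 1) vanishes at b ∈ {-1, 0, 2}.
Local minima of P (where P''>0): P(-3)=-9. Local minima of Q: Q(-1)=-10, Q(2)=-64.
So the global minimum of E is P(-3) + Q(2) + 3 = -9 − 64 + 3 = -70, attained at (-3, 2).

-70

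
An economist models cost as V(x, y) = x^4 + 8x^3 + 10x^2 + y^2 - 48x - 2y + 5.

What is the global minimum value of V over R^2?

-25

V(x,y) separates as P(x) + Q(y) + 5, so its minimum is min P + min Q + 5.
P'(x) = 4(x - 1)(x + 3)(x + 4) vanishes at x ∈ {-4, -3, 1}; Q'(y) = 2y - 2 vanishes at y ∈ {1}.
Local minima of P (where P''>0): P(-4)=96, P(1)=-29. Local minima of Q: Q(1)=-1.
So the global minimum of V is P(1) + Q(1) + 5 = -29 − 1 + 5 = -25, attained at (1, 1).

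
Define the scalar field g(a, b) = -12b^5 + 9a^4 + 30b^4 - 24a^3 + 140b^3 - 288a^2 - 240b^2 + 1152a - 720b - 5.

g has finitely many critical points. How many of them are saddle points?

g separates as a function of a plus a function of b, so ∇g=0 decouples.
∂g/∂a = 36(a - 4)(a - 2)(a + 4) = 0 at a ∈ {-4, 2, 4}; ∂g/∂b = -60(b - 3)(b - 2)(b + 1)(b + 2) = 0 at b ∈ {-2, -1, 2, 3}.
The Hessian is diagonal: diag(g_aa, g_bb). Second derivatives: g_aa(-4)=1728, g_aa(2)=-432, g_aa(4)=576; g_bb(-2)=1200, g_bb(-1)=-720, g_bb(2)=720, g_bb(3)=-1200.
Saddle points occur where the two diagonal entries have opposite signs: (-4, -1), (-4, 3), (2, -2), (2, 2), (4, -1), (4, 3). Count: 6.

6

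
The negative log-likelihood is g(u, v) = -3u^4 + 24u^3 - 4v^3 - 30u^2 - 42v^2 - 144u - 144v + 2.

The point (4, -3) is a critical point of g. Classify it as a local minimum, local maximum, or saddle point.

local maximum

The mixed partial ∂²g/∂u∂v is 0, so the Hessian at any point is diag(g_uu, g_vv) = diag(12(-3u^2 + 12u - 5), -12(2v + 7)).
At (4, -3): H = diag(-60, -12).
Both eigenvalues are negative, so H is negative definite: a local maximum.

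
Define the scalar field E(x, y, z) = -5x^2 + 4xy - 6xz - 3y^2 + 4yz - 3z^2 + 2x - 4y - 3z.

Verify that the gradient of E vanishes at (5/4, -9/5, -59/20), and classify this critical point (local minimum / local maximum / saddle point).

local maximum

∇E = (-10x + 4y - 6z + 2, 4x - 6y + 4z - 4, -6x + 4y - 6z - 3); substituting (5/4, -9/5, -59/20) gives ∇E = (0, 0, 0), so (5/4, -9/5, -59/20) is indeed a critical point.
The Hessian is constant: H = [[-10, 4, -6], [4, -6, 4], [-6, 4, -6]].
Leading principal minors: Δ₁ = -10, Δ₂ = 44, Δ₃ = -80.
The minors alternate sign starting negative (−, +, −), so H is negative definite: a local maximum.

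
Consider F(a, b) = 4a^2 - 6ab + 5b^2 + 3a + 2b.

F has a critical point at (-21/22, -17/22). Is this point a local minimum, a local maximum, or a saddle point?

local minimum

The Hessian of F is constant: H = [[8, -6], [-6, 10]].
det(H) = 8·10 − (-6)² = 44.
det(H) > 0 and tr(H) = 18 > 0, so H is positive definite and the point is a local minimum.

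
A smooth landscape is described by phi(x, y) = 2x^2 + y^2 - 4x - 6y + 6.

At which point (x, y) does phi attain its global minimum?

(1, 3)

phi(x,y) separates as P(x) + Q(y) + 6, so its minimum is min P + min Q + 6.
P'(x) = 4x - 4 vanishes at x ∈ {1}; Q'(y) = 2y - 6 vanishes at y ∈ {3}.
Local minima of P (where P''>0): P(1)=-2. Local minima of Q: Q(3)=-9.
So the global minimum of phi is P(1) + Q(3) + 6 = -2 − 9 + 6 = -5, attained at (1, 3).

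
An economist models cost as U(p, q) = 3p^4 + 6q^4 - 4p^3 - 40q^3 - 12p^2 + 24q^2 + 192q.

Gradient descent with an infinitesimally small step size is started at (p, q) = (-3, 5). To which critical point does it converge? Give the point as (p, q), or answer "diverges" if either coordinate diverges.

U is separable, so gradient descent decouples: p follows -∂U/∂p, q follows -∂U/∂q.
∂U/∂p = 12p(p - 2)(p + 1); at p=-3 this is -360, so p increases.
∂U/∂q = 24(q - 4)(q - 2)(q + 1); at q=5 this is 432, so q decreases.
p converges to its nearest critical value -1 (a local min of the p-part); q converges to 4. The iterate converges to (-1, 4).

(-1, 4)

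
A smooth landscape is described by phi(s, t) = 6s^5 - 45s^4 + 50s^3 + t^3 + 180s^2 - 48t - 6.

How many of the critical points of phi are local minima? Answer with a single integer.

2

phi separates as a function of s plus a function of t, so ∇phi=0 decouples.
∂phi/∂s = 30s(s - 4)(s - 3)(s + 1) = 0 at s ∈ {-1, 0, 3, 4}; ∂phi/∂t = 3(t - 4)(t + 4) = 0 at t ∈ {-4, 4}.
The Hessian is diagonal: diag(phi_ss, phi_tt). Second derivatives: phi_ss(-1)=-600, phi_ss(0)=360, phi_ss(3)=-360, phi_ss(4)=600; phi_tt(-4)=-24, phi_tt(4)=24.
Local minima occur where both diagonal entries positive: (0, 4), (4, 4). Count: 2.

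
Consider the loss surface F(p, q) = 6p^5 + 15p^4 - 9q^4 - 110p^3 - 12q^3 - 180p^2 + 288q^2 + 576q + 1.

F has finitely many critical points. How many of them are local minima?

F separates as a function of p plus a function of q, so ∇F=0 decouples.
∂F/∂p = 30p(p - 3)(p + 1)(p + 4) = 0 at p ∈ {-4, -1, 0, 3}; ∂F/∂q = -36(q - 4)(q + 1)(q + 4) = 0 at q ∈ {-4, -1, 4}.
The Hessian is diagonal: diag(F_pp, F_qq). Second derivatives: F_pp(-4)=-2520, F_pp(-1)=360, F_pp(0)=-360, F_pp(3)=2520; F_qq(-4)=-864, F_qq(-1)=540, F_qq(4)=-1440.
Local minima occur where both diagonal entries positive: (-1, -1), (3, -1). Count: 2.

2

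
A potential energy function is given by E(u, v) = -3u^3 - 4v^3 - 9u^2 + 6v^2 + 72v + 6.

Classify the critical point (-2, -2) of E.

local minimum

The mixed partial ∂²E/∂u∂v is 0, so the Hessian at any point is diag(E_uu, E_vv) = diag(-18(u + 1), 12(-2v + 1)).
At (-2, -2): H = diag(18, 60).
Both eigenvalues are positive, so H is positive definite: a local minimum.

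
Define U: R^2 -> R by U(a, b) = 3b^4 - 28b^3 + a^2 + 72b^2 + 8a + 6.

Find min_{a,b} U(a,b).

-10

U(a,b) separates as P(a) + Q(b) + 6, so its minimum is min P + min Q + 6.
P'(a) = 2a + 8 vanishes at a ∈ {-4}; Q'(b) = 12b(b - 4)(b - 3) vanishes at b ∈ {0, 3, 4}.
Local minima of P (where P''>0): P(-4)=-16. Local minima of Q: Q(0)=0, Q(4)=128.
So the global minimum of U is P(-4) + Q(0) + 6 = -16 + 0 + 6 = -10, attained at (-4, 0).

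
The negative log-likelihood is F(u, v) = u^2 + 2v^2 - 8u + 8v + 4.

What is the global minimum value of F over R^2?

F(u,v) separates as P(u) + Q(v) + 4, so its minimum is min P + min Q + 4.
P'(u) = 2u - 8 vanishes at u ∈ {4}; Q'(v) = 4v + 8 vanishes at v ∈ {-2}.
Local minima of P (where P''>0): P(4)=-16. Local minima of Q: Q(-2)=-8.
So the global minimum of F is P(4) + Q(-2) + 4 = -16 − 8 + 4 = -20, attained at (4, -2).

-20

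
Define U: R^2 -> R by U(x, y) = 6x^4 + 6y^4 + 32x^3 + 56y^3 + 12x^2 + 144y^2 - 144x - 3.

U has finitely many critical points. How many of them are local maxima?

U separates as a function of x plus a function of y, so ∇U=0 decouples.
∂U/∂x = 24(x - 1)(x + 2)(x + 3) = 0 at x ∈ {-3, -2, 1}; ∂U/∂y = 24y(y + 3)(y + 4) = 0 at y ∈ {-4, -3, 0}.
The Hessian is diagonal: diag(U_xx, U_yy). Second derivatives: U_xx(-3)=96, U_xx(-2)=-72, U_xx(1)=288; U_yy(-4)=96, U_yy(-3)=-72, U_yy(0)=288.
Local maxima occur where both diagonal entries negative: (-2, -3). Count: 1.

1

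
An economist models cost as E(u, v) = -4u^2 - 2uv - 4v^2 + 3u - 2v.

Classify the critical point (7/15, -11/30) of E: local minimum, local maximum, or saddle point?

local maximum

The Hessian of E is constant: H = [[-8, -2], [-2, -8]].
det(H) = (-8)·(-8) − (-2)² = 60.
det(H) > 0 and tr(H) = -16 < 0, so H is negative definite and the point is a local maximum.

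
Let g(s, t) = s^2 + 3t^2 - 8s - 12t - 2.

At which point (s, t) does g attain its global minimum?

g(s,t) separates as P(s) + Q(t) − 2, so its minimum is min P + min Q − 2.
P'(s) = 2s - 8 vanishes at s ∈ {4}; Q'(t) = 6(t - 2) vanishes at t ∈ {2}.
Local minima of P (where P''>0): P(4)=-16. Local minima of Q: Q(2)=-12.
So the global minimum of g is P(4) + Q(2) − 2 = -16 − 12 − 2 = -30, attained at (4, 2).

(4, 2)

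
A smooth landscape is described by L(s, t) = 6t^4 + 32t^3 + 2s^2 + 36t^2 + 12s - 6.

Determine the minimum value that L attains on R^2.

L(s,t) separates as P(s) + Q(t) − 6, so its minimum is min P + min Q − 6.
P'(s) = 4s + 12 vanishes at s ∈ {-3}; Q'(t) = 24t(t + 1)(t + 3) vanishes at t ∈ {-3, -1, 0}.
Local minima of P (where P''>0): P(-3)=-18. Local minima of Q: Q(-3)=-54, Q(0)=0.
So the global minimum of L is P(-3) + Q(-3) − 6 = -18 − 54 − 6 = -78, attained at (-3, -3).

-78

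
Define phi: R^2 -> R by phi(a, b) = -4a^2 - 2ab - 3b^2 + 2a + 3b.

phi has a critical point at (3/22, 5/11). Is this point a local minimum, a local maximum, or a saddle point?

local maximum

The Hessian of phi is constant: H = [[-8, -2], [-2, -6]].
det(H) = (-8)·(-6) − (-2)² = 44.
det(H) > 0 and tr(H) = -14 < 0, so H is negative definite and the point is a local maximum.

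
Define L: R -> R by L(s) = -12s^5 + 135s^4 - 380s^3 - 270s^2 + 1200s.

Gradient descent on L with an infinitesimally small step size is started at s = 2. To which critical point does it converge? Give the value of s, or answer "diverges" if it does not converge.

L'(s) = -60(s - 5)(s - 4)(s - 1)(s + 1), so L'(2) = -1080.
Gradient descent moves in the -L' direction, i.e. s is increasing.
The nearest critical point in that direction is s = 4, where L'' = 900 > 0 (a local minimum). The iterate converges there.

4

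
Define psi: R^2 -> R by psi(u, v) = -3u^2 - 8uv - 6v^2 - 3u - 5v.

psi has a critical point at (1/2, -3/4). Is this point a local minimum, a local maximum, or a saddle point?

local maximum

The Hessian of psi is constant: H = [[-6, -8], [-8, -12]].
det(H) = (-6)·(-12) − (-8)² = 8.
det(H) > 0 and tr(H) = -18 < 0, so H is negative definite and the point is a local maximum.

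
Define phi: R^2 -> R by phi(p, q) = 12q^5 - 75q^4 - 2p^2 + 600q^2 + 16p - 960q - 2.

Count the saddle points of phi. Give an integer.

2

phi separates as a function of p plus a function of q, so ∇phi=0 decouples.
∂phi/∂p = -4(p - 4) = 0 at p ∈ {4}; ∂phi/∂q = 60(q - 4)(q - 2)(q - 1)(q + 2) = 0 at q ∈ {-2, 1, 2, 4}.
The Hessian is diagonal: diag(phi_pp, phi_qq). Second derivatives: phi_pp(4)=-4; phi_qq(-2)=-4320, phi_qq(1)=540, phi_qq(2)=-480, phi_qq(4)=2160.
Saddle points occur where the two diagonal entries have opposite signs: (4, 1), (4, 4). Count: 2.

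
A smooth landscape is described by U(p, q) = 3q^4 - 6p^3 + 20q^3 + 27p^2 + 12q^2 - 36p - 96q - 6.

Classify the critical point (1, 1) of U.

local minimum

The mixed partial ∂²U/∂p∂q is 0, so the Hessian at any point is diag(U_pp, U_qq) = diag(18(-2p + 3), 12(3q^2 + 10q + 2)).
At (1, 1): H = diag(18, 180).
Both eigenvalues are positive, so H is positive definite: a local minimum.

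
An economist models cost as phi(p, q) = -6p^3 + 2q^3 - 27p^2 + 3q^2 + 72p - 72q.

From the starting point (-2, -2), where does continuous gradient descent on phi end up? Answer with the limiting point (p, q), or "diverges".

(-4, 3)

phi is separable, so gradient descent decouples: p follows -∂phi/∂p, q follows -∂phi/∂q.
∂phi/∂p = -18(p - 1)(p + 4); at p=-2 this is 108, so p decreases.
∂phi/∂q = 6(q - 3)(q + 4); at q=-2 this is -60, so q increases.
p converges to its nearest critical value -4 (a local min of the p-part); q converges to 3. The iterate converges to (-4, 3).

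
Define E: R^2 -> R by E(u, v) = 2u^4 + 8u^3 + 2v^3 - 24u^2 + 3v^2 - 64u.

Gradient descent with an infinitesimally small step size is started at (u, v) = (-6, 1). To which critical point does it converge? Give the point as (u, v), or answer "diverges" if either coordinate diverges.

E is separable, so gradient descent decouples: u follows -∂E/∂u, v follows -∂E/∂v.
∂E/∂u = 8(u - 2)(u + 1)(u + 4); at u=-6 this is -640, so u increases.
∂E/∂v = 6v(v + 1); at v=1 this is 12, so v decreases.
u converges to its nearest critical value -4 (a local min of the u-part); v converges to 0. The iterate converges to (-4, 0).

(-4, 0)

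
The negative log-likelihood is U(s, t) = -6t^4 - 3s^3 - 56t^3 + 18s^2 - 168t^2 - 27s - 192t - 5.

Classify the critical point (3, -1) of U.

The mixed partial ∂²U/∂s∂t is 0, so the Hessian at any point is diag(U_ss, U_tt) = diag(18(-s + 2), -24(3t^2 + 14t + 14)).
At (3, -1): H = diag(-18, -72).
Both eigenvalues are negative, so H is negative definite: a local maximum.

local maximum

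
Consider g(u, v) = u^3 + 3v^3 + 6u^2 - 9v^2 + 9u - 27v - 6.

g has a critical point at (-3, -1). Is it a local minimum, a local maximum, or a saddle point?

The mixed partial ∂²g/∂u∂v is 0, so the Hessian at any point is diag(g_uu, g_vv) = diag(6(u + 2), 18(v - 1)).
At (-3, -1): H = diag(-6, -36).
Both eigenvalues are negative, so H is negative definite: a local maximum.

local maximum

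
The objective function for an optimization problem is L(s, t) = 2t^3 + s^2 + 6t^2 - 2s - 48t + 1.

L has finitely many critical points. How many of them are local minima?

1

L separates as a function of s plus a function of t, so ∇L=0 decouples.
∂L/∂s = 2(s - 1) = 0 at s ∈ {1}; ∂L/∂t = 6(t - 2)(t + 4) = 0 at t ∈ {-4, 2}.
The Hessian is diagonal: diag(L_ss, L_tt). Second derivatives: L_ss(1)=2; L_tt(-4)=-36, L_tt(2)=36.
Local minima occur where both diagonal entries positive: (1, 2). Count: 1.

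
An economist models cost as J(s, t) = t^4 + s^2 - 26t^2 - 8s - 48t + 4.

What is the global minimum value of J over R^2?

J(s,t) separates as P(s) + Q(t) + 4, so its minimum is min P + min Q + 4.
P'(s) = 2s - 8 vanishes at s ∈ {4}; Q'(t) = 4(t - 4)(t + 1)(t + 3) vanishes at t ∈ {-3, -1, 4}.
Local minima of P (where P''>0): P(4)=-16. Local minima of Q: Q(-3)=-9, Q(4)=-352.
So the global minimum of J is P(4) + Q(4) + 4 = -16 − 352 + 4 = -364, attained at (4, 4).

-364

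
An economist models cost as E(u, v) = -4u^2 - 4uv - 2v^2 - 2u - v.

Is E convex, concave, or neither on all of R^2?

E is quadratic, so its Hessian is the constant matrix H = [[-8, -4], [-4, -4]].
det(H) = 16, tr(H) = -12.
det(H) > 0 and tr(H) < 0, so H is negative definite everywhere: concave.

concave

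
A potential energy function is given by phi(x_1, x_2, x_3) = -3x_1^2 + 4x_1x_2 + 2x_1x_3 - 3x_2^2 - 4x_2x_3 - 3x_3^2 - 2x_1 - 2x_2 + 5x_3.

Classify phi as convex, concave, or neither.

concave

phi is quadratic, so its Hessian is the constant matrix H = [[-6, 4, 2], [4, -6, -4], [2, -4, -6]].
Leading principal minors: -6, 20, -64.
Signs alternate −, +, − ⇒ H ≺ 0 ⇒ concave.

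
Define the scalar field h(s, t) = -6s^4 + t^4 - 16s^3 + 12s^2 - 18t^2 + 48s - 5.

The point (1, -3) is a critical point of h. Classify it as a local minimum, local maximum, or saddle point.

The mixed partial ∂²h/∂s∂t is 0, so the Hessian at any point is diag(h_ss, h_tt) = diag(24(-3s^2 - 4s + 1), 12(t^2 - 3)).
At (1, -3): H = diag(-144, 72).
The eigenvalues have opposite signs, so H is indefinite: a saddle point.

saddle point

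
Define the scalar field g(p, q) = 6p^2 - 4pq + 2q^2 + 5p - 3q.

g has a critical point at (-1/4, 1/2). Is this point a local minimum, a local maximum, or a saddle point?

The Hessian of g is constant: H = [[12, -4], [-4, 4]].
det(H) = 12·4 − (-4)² = 32.
det(H) > 0 and tr(H) = 16 > 0, so H is positive definite and the point is a local minimum.

local minimum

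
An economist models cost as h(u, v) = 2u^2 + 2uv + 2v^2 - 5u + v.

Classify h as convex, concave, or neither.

convex

h is quadratic, so its Hessian is the constant matrix H = [[4, 2], [2, 4]].
det(H) = 12, tr(H) = 8.
det(H) > 0 and tr(H) > 0, so H is positive definite everywhere: convex.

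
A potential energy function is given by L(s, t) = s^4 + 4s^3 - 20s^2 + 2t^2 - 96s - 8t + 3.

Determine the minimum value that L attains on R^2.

-284

L(s,t) separates as P(s) + Q(t) + 3, so its minimum is min P + min Q + 3.
P'(s) = 4(s - 3)(s + 2)(s + 4) vanishes at s ∈ {-4, -2, 3}; Q'(t) = 4(t - 2) vanishes at t ∈ {2}.
Local minima of P (where P''>0): P(-4)=64, P(3)=-279. Local minima of Q: Q(2)=-8.
So the global minimum of L is P(3) + Q(2) + 3 = -279 − 8 + 3 = -284, attained at (3, 2).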